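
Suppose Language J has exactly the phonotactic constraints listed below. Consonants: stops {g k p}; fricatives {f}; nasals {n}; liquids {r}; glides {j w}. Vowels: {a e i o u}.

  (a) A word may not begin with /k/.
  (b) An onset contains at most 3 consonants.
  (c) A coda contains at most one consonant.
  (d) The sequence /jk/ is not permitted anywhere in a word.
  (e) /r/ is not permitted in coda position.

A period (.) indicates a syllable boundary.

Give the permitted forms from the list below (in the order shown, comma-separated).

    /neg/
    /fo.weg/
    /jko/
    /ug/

/neg/, /fo.weg/, /ug/

/neg/ — σ1 onset /n/, coda /g/ ok → permitted
/fo.weg/ — σ1 onset /f/, coda /∅/ ok; σ2 onset /w/, coda /g/ ok → permitted
/jko/ — violates constraint (d): contains banned sequence /jk/ → not permitted
/ug/ — σ1 onset /∅/, coda /g/ ok → permitted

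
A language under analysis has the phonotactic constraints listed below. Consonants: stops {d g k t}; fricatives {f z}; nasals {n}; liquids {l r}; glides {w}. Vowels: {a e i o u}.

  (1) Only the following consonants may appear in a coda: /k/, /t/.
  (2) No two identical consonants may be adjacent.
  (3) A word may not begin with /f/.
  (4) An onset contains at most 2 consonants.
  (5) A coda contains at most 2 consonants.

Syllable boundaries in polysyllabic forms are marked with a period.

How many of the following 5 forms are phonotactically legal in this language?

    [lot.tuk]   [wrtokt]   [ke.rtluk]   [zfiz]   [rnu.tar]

0

[lot.tuk] — violates constraint 2: adjacent identical consonants /tt/ → phonotactically illegal
[wrtokt] — violates constraint 4: syllable 1 onset /wrt/ has 3 consonants (> 2) → phonotactically illegal
[ke.rtluk] — violates constraint 4: syllable 2 onset /rtl/ has 3 consonants (> 2) → phonotactically illegal
[zfiz] — violates constraint 1: syllable 1 coda contains /z/, which is not a licensed coda consonant → phonotactically illegal
[rnu.tar] — violates constraint 1: syllable 2 coda contains /r/, which is not a licensed coda consonant → phonotactically illegal
No form is phonotactically legal → 0.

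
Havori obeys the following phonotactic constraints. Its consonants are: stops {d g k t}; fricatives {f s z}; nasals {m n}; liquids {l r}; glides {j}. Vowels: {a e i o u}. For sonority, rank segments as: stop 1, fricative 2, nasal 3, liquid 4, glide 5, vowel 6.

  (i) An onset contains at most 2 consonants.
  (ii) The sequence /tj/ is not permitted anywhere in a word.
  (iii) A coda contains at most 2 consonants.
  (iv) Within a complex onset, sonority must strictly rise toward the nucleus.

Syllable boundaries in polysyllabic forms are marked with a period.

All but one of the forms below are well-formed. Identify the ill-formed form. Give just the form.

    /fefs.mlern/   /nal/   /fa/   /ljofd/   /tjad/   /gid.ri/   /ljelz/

/fefs.mlern/ — σ1 onset /f/, coda /fs/ (2C) ok; σ2 onset /ml/ (3→4 rises), coda /rn/ (2C) ok → well-formed
/nal/ — σ1 onset /n/, coda /l/ ok → well-formed
/fa/ — σ1 onset /f/, coda /∅/ ok → well-formed
/ljofd/ — σ1 onset /lj/ (4→5 rises), coda /fd/ (2C) ok → well-formed
/tjad/ — violates constraint (ii): contains banned sequence /tj/ → ill-formed
/gid.ri/ — σ1 onset /g/, coda /d/ ok; σ2 onset /r/, coda /∅/ ok → well-formed
/ljelz/ — σ1 onset /lj/ (4→5 rises), coda /lz/ (2C) ok → well-formed

/tjad/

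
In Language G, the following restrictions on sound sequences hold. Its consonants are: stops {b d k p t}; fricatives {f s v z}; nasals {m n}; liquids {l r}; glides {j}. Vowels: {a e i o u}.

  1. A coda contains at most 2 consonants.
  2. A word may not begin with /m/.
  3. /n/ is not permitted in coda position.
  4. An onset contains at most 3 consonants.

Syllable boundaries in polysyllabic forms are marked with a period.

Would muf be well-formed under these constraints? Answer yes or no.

no

muf — violates constraint 2: word begins with /m/ → ill-formed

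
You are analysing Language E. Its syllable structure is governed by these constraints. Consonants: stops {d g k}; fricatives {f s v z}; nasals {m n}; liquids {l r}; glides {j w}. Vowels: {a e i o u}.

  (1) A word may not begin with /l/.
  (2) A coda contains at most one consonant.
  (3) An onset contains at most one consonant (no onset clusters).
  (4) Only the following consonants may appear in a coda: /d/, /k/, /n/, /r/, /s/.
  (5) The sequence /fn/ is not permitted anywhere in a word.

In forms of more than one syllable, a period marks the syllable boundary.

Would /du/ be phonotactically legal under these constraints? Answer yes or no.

/du/ — σ1 onset /d/, coda /∅/ ok → phonotactically legal

yes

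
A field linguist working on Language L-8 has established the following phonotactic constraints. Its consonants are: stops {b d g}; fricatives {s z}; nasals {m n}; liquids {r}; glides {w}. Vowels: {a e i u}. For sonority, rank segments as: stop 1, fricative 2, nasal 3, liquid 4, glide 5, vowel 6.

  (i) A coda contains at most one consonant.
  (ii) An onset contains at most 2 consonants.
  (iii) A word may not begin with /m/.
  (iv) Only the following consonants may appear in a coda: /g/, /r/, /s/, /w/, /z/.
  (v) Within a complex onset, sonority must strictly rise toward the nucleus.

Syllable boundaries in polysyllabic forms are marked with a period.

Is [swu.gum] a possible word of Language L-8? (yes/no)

[swu.gum] — violates constraint (iv): syllable 2 coda contains /m/, which is not a licensed coda consonant → illicit

no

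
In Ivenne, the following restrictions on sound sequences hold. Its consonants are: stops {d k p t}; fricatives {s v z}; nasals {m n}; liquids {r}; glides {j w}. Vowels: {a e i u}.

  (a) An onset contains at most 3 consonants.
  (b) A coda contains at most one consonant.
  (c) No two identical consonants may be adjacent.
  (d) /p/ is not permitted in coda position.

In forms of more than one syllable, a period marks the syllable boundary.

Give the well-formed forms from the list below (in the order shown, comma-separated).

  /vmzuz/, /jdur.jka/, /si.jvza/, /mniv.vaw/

/vmzuz/ — σ1 onset /vmz/ (3C), coda /z/ ok → well-formed
/jdur.jka/ — σ1 onset /jd/ (2C), coda /r/ ok; σ2 onset /jk/ (2C), coda /∅/ ok → well-formed
/si.jvza/ — σ1 onset /s/, coda /∅/ ok; σ2 onset /jvz/ (3C), coda /∅/ ok → well-formed
/mniv.vaw/ — violates constraint (c): adjacent identical consonants /vv/ → ill-formed

/vmzuz/, /jdur.jka/, /si.jvza/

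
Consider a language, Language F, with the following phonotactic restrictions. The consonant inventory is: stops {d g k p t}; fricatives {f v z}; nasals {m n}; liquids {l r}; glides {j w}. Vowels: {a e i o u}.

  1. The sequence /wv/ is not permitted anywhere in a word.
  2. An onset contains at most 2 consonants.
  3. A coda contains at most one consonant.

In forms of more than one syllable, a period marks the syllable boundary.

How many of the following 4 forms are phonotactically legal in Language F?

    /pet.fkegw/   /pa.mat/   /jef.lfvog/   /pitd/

1

/pet.fkegw/ — violates constraint 3: syllable 2 coda /gw/ has 2 consonants (> 1) → phonotactically illegal
/pa.mat/ — σ1 onset /p/, coda /∅/ ok; σ2 onset /m/, coda /t/ ok → phonotactically legal
/jef.lfvog/ — violates constraint 2: syllable 2 onset /lfv/ has 3 consonants (> 2) → phonotactically illegal
/pitd/ — violates constraint 3: syllable 1 coda /td/ has 2 consonants (> 1) → phonotactically illegal
Phonotactically legal: /pa.mat/ → 1.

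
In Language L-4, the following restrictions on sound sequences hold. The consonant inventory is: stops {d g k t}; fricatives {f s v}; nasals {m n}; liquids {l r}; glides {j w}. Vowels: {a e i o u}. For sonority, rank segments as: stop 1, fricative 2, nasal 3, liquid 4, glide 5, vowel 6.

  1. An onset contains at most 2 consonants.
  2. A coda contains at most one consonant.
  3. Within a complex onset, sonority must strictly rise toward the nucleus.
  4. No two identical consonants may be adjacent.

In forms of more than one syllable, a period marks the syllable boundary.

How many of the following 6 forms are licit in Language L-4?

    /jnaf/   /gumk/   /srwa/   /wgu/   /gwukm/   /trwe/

0

/jnaf/ — violates constraint 3: syllable 1 onset /jn/: /j/ (glide, 5) → /n/ (nasal, 3) does not rise → illicit
/gumk/ — violates constraint 2: syllable 1 coda /mk/ has 2 consonants (> 1) → illicit
/srwa/ — violates constraint 1: syllable 1 onset /srw/ has 3 consonants (> 2) → illicit
/wgu/ — violates constraint 3: syllable 1 onset /wg/: /w/ (glide, 5) → /g/ (stop, 1) does not rise → illicit
/gwukm/ — violates constraint 2: syllable 1 coda /km/ has 2 consonants (> 1) → illicit
/trwe/ — violates constraint 1: syllable 1 onset /trw/ has 3 consonants (> 2) → illicit
No form is licit → 0.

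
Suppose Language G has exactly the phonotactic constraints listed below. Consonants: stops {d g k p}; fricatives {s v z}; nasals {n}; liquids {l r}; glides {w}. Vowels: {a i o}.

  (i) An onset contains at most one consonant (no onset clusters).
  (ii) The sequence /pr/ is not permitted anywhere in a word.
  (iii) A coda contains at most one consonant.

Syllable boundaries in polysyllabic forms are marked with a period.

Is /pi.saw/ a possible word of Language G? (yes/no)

/pi.saw/ — σ1 onset /p/, coda /∅/ ok; σ2 onset /s/, coda /w/ ok → licit

yes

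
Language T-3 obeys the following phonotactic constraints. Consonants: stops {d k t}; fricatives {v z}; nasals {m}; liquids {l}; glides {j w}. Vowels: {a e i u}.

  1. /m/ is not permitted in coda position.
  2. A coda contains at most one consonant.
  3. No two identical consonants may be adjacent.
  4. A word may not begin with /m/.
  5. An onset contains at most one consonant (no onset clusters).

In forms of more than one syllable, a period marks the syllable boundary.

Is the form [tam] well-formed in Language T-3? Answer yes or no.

no

[tam] — violates constraint 1: syllable 1 coda contains /m/ → ill-formed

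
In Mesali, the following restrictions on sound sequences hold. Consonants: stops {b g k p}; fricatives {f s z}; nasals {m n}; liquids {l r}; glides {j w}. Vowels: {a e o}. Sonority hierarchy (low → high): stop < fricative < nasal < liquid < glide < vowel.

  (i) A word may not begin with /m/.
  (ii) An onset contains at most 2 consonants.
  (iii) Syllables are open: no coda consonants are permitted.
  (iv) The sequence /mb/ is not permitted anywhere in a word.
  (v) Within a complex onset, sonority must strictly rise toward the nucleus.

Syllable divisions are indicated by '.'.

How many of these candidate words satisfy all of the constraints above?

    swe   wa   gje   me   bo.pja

swe — σ1 onset /sw/ (2→5 rises), coda /∅/ ok → well-formed
wa — σ1 onset /w/, coda /∅/ ok → well-formed
gje — σ1 onset /gj/ (1→5 rises), coda /∅/ ok → well-formed
me — violates constraint (i): word begins with /m/ → ill-formed
bo.pja — σ1 onset /b/, coda /∅/ ok; σ2 onset /pj/ (1→5 rises), coda /∅/ ok → well-formed
Well-formed: swe, wa, gje, bo.pja → 4.

4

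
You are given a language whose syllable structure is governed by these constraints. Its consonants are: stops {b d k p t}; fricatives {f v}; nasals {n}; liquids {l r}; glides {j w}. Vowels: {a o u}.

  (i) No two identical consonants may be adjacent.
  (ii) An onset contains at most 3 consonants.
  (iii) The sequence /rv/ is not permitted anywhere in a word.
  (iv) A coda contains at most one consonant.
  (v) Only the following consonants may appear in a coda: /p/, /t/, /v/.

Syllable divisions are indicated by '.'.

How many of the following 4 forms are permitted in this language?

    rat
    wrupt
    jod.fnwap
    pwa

2

rat — σ1 onset /r/, coda /t/ ok → permitted
wrupt — violates constraint (iv): syllable 1 coda /pt/ has 2 consonants (> 1) → not permitted
jod.fnwap — violates constraint (v): syllable 1 coda contains /d/, which is not a licensed coda consonant → not permitted
pwa — σ1 onset /pw/ (2C), coda /∅/ ok → permitted
Permitted: rat, pwa → 2.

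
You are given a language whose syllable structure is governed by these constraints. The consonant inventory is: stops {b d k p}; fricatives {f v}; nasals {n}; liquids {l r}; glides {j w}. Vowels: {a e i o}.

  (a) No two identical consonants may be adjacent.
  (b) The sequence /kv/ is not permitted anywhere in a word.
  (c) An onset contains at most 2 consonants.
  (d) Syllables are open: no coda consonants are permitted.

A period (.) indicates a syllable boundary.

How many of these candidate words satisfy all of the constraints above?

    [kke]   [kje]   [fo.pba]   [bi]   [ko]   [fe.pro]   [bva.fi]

6

[kke] — violates constraint (a): adjacent identical consonants /kk/ → not permitted
[kje] — σ1 onset /kj/ (2C), coda /∅/ ok → permitted
[fo.pba] — σ1 onset /f/, coda /∅/ ok; σ2 onset /pb/ (2C), coda /∅/ ok → permitted
[bi] — σ1 onset /b/, coda /∅/ ok → permitted
[ko] — σ1 onset /k/, coda /∅/ ok → permitted
[fe.pro] — σ1 onset /f/, coda /∅/ ok; σ2 onset /pr/ (2C), coda /∅/ ok → permitted
[bva.fi] — σ1 onset /bv/ (2C), coda /∅/ ok; σ2 onset /f/, coda /∅/ ok → permitted
Permitted: [kje], [fo.pba], [bi], [ko], [fe.pro], [bva.fi] → 6.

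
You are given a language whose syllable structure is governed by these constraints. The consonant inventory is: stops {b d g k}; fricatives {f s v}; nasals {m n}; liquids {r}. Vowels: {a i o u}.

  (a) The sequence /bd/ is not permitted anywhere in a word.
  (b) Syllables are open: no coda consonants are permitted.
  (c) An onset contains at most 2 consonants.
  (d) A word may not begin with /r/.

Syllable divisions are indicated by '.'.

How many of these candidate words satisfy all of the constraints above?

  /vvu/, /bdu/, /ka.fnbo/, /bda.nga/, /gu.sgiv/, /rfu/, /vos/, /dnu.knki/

/vvu/ — σ1 onset /vv/ (2C), coda /∅/ ok → well-formed
/bdu/ — violates constraint (a): contains banned sequence /bd/ → ill-formed
/ka.fnbo/ — violates constraint (c): syllable 2 onset /fnb/ has 3 consonants (> 2) → ill-formed
/bda.nga/ — violates constraint (a): contains banned sequence /bd/ → ill-formed
/gu.sgiv/ — violates constraint (b): syllable 2 coda /v/ has 1 consonant (> 0) → ill-formed
/rfu/ — violates constraint (d): word begins with /r/ → ill-formed
/vos/ — violates constraint (b): syllable 1 coda /s/ has 1 consonant (> 0) → ill-formed
/dnu.knki/ — violates constraint (c): syllable 2 onset /knk/ has 3 consonants (> 2) → ill-formed
Well-formed: /vvu/ → 1.

1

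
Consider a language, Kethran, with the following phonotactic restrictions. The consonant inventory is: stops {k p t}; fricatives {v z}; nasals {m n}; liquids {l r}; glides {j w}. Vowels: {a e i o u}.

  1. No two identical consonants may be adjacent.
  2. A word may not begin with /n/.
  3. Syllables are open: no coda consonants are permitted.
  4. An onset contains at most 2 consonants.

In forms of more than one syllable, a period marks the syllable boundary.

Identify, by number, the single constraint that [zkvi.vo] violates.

4

[zkvi.vo]: syllable 1 onset /zkv/ has 3 consonants (> 2).
This is a violation of constraint 4: "An onset contains at most 2 consonants."
The remaining constraints (1, 2, 3) are satisfied.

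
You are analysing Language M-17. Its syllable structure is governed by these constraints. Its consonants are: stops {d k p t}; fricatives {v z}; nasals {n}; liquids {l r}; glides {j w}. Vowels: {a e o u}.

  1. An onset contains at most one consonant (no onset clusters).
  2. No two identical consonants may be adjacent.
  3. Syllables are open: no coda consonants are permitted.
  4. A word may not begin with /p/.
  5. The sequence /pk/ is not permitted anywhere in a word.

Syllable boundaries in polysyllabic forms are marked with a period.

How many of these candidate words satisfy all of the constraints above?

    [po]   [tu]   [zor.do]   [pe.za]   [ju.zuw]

[po] — violates constraint 4: word begins with /p/ → not permitted
[tu] — σ1 onset /t/, coda /∅/ ok → permitted
[zor.do] — violates constraint 3: syllable 1 coda /r/ has 1 consonant (> 0) → not permitted
[pe.za] — violates constraint 4: word begins with /p/ → not permitted
[ju.zuw] — violates constraint 3: syllable 2 coda /w/ has 1 consonant (> 0) → not permitted
Permitted: [tu] → 1.

1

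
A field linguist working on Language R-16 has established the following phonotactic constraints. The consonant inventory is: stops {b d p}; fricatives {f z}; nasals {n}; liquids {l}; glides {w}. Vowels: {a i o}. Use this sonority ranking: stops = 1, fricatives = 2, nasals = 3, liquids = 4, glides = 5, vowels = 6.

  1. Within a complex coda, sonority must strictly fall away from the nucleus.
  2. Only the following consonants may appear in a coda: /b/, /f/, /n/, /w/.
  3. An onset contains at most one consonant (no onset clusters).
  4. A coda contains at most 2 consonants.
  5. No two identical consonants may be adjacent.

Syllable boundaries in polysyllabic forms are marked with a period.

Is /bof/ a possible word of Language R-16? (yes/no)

/bof/ — σ1 onset /b/, coda /f/ ok → well-formed

yes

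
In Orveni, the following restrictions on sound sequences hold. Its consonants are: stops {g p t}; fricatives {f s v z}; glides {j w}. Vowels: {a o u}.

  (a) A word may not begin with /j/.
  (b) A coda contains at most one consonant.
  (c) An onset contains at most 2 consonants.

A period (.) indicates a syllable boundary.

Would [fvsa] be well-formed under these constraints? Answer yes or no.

[fvsa] — violates constraint (c): syllable 1 onset /fvs/ has 3 consonants (> 2) → ill-formed

no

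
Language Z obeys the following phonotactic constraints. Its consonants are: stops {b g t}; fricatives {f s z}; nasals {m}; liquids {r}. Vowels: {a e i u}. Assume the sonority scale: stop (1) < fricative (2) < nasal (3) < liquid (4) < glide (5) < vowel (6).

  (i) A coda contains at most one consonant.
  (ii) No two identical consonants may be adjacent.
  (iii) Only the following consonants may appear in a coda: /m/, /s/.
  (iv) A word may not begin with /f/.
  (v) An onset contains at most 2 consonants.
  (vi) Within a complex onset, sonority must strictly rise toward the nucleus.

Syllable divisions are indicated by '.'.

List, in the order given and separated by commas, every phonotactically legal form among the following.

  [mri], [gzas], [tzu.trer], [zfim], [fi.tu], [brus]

[mri], [gzas], [brus]

[mri] — σ1 onset /mr/ (3→4 rises), coda /∅/ ok → phonotactically legal
[gzas] — σ1 onset /gz/ (1→2 rises), coda /s/ ok → phonotactically legal
[tzu.trer] — violates constraint (iii): syllable 2 coda contains /r/, which is not a licensed coda consonant → phonotactically illegal
[zfim] — violates constraint (vi): syllable 1 onset /zf/: /z/ (fricative, 2) → /f/ (fricative, 2) does not rise → phonotactically illegal
[fi.tu] — violates constraint (iv): word begins with /f/ → phonotactically illegal
[brus] — σ1 onset /br/ (1→4 rises), coda /s/ ok → phonotactically legal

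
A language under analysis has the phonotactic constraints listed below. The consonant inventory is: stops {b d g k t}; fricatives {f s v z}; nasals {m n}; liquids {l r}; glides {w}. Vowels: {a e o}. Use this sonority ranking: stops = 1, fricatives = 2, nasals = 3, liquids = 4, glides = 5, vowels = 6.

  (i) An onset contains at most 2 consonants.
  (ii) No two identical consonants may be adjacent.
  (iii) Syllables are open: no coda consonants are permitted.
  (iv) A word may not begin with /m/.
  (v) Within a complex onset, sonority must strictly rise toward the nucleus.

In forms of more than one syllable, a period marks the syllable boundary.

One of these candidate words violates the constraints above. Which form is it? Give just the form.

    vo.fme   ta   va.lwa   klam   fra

vo.fme — σ1 onset /v/, coda /∅/ ok; σ2 onset /fm/ (2→3 rises), coda /∅/ ok → licit
ta — σ1 onset /t/, coda /∅/ ok → licit
va.lwa — σ1 onset /v/, coda /∅/ ok; σ2 onset /lw/ (4→5 rises), coda /∅/ ok → licit
klam — violates constraint (iii): syllable 1 coda /m/ has 1 consonant (> 0) → illicit
fra — σ1 onset /fr/ (2→4 rises), coda /∅/ ok → licit

klam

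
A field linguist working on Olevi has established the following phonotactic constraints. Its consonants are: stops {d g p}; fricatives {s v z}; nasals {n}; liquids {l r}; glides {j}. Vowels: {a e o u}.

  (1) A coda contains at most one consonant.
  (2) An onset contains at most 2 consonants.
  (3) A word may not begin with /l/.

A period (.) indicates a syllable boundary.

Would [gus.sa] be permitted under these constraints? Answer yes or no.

[gus.sa] — σ1 onset /g/, coda /s/ ok; σ2 onset /s/, coda /∅/ ok → permitted

yes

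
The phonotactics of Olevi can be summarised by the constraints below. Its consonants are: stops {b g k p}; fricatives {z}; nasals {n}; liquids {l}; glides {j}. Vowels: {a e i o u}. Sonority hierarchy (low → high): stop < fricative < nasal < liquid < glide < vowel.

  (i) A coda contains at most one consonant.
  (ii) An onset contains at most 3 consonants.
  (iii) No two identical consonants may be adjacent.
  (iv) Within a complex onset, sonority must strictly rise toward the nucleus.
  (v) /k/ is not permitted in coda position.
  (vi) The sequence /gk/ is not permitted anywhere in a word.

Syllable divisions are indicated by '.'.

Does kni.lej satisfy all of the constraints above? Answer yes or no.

kni.lej — σ1 onset /kn/ (1→3 rises), coda /∅/ ok; σ2 onset /l/, coda /j/ ok → permitted

yes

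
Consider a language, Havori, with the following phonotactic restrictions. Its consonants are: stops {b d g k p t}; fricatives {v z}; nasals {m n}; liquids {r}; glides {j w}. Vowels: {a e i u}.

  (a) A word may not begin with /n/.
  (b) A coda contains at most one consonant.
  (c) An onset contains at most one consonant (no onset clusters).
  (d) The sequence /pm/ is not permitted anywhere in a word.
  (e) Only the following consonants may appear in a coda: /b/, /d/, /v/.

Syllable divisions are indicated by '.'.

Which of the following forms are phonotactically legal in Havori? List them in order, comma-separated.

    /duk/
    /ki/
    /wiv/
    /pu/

/ki/, /wiv/, /pu/

/duk/ — violates constraint (e): syllable 1 coda contains /k/, which is not a licensed coda consonant → phonotactically illegal
/ki/ — σ1 onset /k/, coda /∅/ ok → phonotactically legal
/wiv/ — σ1 onset /w/, coda /v/ ok → phonotactically legal
/pu/ — σ1 onset /p/, coda /∅/ ok → phonotactically legal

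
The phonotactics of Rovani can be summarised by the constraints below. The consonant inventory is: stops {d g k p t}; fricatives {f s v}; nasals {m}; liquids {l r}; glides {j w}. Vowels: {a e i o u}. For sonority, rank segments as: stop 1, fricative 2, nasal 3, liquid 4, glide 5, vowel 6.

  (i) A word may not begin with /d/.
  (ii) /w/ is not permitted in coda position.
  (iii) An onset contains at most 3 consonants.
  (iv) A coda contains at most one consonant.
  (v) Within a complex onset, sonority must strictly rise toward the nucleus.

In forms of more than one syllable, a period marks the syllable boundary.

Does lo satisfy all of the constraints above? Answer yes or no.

yes

lo — σ1 onset /l/, coda /∅/ ok → well-formed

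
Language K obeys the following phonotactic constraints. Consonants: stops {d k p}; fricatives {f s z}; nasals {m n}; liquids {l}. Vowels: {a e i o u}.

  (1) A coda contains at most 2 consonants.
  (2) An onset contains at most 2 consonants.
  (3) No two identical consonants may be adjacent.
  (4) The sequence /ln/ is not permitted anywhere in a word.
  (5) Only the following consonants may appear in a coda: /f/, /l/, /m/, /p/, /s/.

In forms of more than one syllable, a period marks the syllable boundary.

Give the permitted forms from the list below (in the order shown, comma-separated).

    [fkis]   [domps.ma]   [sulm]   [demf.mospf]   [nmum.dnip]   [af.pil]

[fkis] — σ1 onset /fk/ (2C), coda /s/ ok → permitted
[domps.ma] — violates constraint 1: syllable 1 coda /mps/ has 3 consonants (> 2) → not permitted
[sulm] — σ1 onset /s/, coda /lm/ (2C) ok → permitted
[demf.mospf] — violates constraint 1: syllable 2 coda /spf/ has 3 consonants (> 2) → not permitted
[nmum.dnip] — σ1 onset /nm/ (2C), coda /m/ ok; σ2 onset /dn/ (2C), coda /p/ ok → permitted
[af.pil] — σ1 onset /∅/, coda /f/ ok; σ2 onset /p/, coda /l/ ok → permitted

[fkis], [sulm], [nmum.dnip], [af.pil]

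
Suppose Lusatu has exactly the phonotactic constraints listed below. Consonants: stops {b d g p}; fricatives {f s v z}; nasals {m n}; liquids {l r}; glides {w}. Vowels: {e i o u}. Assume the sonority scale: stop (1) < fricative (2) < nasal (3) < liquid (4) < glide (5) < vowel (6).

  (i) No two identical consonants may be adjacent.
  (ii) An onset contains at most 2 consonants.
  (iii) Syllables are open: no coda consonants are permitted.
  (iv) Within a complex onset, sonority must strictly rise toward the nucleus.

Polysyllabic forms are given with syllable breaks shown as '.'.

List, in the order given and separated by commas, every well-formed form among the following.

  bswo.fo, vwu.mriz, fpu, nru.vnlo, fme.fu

bswo.fo — violates constraint (ii): syllable 1 onset /bsw/ has 3 consonants (> 2) → ill-formed
vwu.mriz — violates constraint (iii): syllable 2 coda /z/ has 1 consonant (> 0) → ill-formed
fpu — violates constraint (iv): syllable 1 onset /fp/: /f/ (fricative, 2) → /p/ (stop, 1) does not rise → ill-formed
nru.vnlo — violates constraint (ii): syllable 2 onset /vnl/ has 3 consonants (> 2) → ill-formed
fme.fu — σ1 onset /fm/ (2→3 rises), coda /∅/ ok; σ2 onset /f/, coda /∅/ ok → well-formed

fme.fu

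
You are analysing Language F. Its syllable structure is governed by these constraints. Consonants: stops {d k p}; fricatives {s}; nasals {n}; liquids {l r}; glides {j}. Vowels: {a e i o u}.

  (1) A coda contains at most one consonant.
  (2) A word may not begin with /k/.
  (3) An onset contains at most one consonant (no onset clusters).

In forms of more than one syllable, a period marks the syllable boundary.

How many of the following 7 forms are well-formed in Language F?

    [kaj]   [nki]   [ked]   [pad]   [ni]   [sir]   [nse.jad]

[kaj] — violates constraint 2: word begins with /k/ → ill-formed
[nki] — violates constraint 3: syllable 1 onset /nk/ has 2 consonants (> 1) → ill-formed
[ked] — violates constraint 2: word begins with /k/ → ill-formed
[pad] — σ1 onset /p/, coda /d/ ok → well-formed
[ni] — σ1 onset /n/, coda /∅/ ok → well-formed
[sir] — σ1 onset /s/, coda /r/ ok → well-formed
[nse.jad] — violates constraint 3: syllable 1 onset /ns/ has 2 consonants (> 1) → ill-formed
Well-formed: [pad], [ni], [sir] → 3.

3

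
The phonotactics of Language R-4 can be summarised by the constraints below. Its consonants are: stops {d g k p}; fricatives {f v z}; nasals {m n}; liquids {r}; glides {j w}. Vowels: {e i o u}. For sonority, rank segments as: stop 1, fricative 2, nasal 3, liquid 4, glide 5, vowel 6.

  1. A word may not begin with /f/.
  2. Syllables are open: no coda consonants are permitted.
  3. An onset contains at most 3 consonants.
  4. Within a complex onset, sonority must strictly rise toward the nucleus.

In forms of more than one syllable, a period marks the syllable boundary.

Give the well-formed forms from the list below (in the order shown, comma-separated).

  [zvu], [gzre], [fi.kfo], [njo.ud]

[gzre]

[zvu] — violates constraint 4: syllable 1 onset /zv/: /z/ (fricative, 2) → /v/ (fricative, 2) does not rise → ill-formed
[gzre] — σ1 onset /gzr/ (1→2→4 rises), coda /∅/ ok → well-formed
[fi.kfo] — violates constraint 1: word begins with /f/ → ill-formed
[njo.ud] — violates constraint 2: syllable 2 coda /d/ has 1 consonant (> 0) → ill-formed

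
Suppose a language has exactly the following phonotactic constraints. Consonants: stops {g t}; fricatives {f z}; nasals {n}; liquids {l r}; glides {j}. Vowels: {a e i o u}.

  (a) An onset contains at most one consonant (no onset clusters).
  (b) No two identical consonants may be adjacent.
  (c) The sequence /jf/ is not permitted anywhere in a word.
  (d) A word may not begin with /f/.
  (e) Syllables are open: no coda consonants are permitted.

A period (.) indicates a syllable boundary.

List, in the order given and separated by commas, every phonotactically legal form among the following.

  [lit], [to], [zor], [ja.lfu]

[lit] — violates constraint (e): syllable 1 coda /t/ has 1 consonant (> 0) → phonotactically illegal
[to] — σ1 onset /t/, coda /∅/ ok → phonotactically legal
[zor] — violates constraint (e): syllable 1 coda /r/ has 1 consonant (> 0) → phonotactically illegal
[ja.lfu] — violates constraint (a): syllable 2 onset /lf/ has 2 consonants (> 1) → phonotactically illegal

[to]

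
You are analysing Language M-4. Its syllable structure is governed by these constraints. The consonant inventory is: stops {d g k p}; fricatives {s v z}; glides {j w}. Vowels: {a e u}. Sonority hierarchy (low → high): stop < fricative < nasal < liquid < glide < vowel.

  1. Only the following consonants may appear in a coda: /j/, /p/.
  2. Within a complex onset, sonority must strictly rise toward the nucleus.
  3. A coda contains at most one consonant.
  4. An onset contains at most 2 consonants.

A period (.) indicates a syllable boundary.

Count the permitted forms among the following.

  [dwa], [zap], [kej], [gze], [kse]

5

[dwa] — σ1 onset /dw/ (1→5 rises), coda /∅/ ok → permitted
[zap] — σ1 onset /z/, coda /p/ ok → permitted
[kej] — σ1 onset /k/, coda /j/ ok → permitted
[gze] — σ1 onset /gz/ (1→2 rises), coda /∅/ ok → permitted
[kse] — σ1 onset /ks/ (1→2 rises), coda /∅/ ok → permitted
Permitted: [dwa], [zap], [kej], [gze], [kse] → 5.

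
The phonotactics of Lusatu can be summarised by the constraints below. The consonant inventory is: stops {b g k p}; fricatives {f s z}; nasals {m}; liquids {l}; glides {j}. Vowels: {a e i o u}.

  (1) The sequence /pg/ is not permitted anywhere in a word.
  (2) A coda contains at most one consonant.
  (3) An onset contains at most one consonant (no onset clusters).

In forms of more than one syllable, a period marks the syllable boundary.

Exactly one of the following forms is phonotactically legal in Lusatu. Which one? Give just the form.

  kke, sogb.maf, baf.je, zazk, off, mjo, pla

kke — violates constraint 3: syllable 1 onset /kk/ has 2 consonants (> 1) → phonotactically illegal
sogb.maf — violates constraint 2: syllable 1 coda /gb/ has 2 consonants (> 1) → phonotactically illegal
baf.je — σ1 onset /b/, coda /f/ ok; σ2 onset /j/, coda /∅/ ok → phonotactically legal
zazk — violates constraint 2: syllable 1 coda /zk/ has 2 consonants (> 1) → phonotactically illegal
off — violates constraint 2: syllable 1 coda /ff/ has 2 consonants (> 1) → phonotactically illegal
mjo — violates constraint 3: syllable 1 onset /mj/ has 2 consonants (> 1) → phonotactically illegal
pla — violates constraint 3: syllable 1 onset /pl/ has 2 consonants (> 1) → phonotactically illegal

baf.je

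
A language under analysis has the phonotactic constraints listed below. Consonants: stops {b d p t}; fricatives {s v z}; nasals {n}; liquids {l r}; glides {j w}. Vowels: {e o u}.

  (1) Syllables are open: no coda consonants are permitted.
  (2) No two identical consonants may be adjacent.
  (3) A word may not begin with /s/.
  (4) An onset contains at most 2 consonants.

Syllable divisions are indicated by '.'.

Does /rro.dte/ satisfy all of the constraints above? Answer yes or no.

/rro.dte/ — violates constraint 2: adjacent identical consonants /rr/ → ill-formed

no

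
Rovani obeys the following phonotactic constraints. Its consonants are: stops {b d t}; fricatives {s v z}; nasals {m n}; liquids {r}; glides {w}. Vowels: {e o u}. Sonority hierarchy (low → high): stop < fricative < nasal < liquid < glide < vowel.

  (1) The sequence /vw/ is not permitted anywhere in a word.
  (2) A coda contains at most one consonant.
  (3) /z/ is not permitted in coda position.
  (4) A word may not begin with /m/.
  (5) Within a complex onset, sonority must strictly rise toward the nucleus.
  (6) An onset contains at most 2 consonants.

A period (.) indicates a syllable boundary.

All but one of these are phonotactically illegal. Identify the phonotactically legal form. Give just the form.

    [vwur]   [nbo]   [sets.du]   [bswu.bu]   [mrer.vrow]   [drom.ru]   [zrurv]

[vwur] — violates constraint 1: contains banned sequence /vw/ → phonotactically illegal
[nbo] — violates constraint 5: syllable 1 onset /nb/: /n/ (nasal, 3) → /b/ (stop, 1) does not rise → phonotactically illegal
[sets.du] — violates constraint 2: syllable 1 coda /ts/ has 2 consonants (> 1) → phonotactically illegal
[bswu.bu] — violates constraint 6: syllable 1 onset /bsw/ has 3 consonants (> 2) → phonotactically illegal
[mrer.vrow] — violates constraint 4: word begins with /m/ → phonotactically illegal
[drom.ru] — σ1 onset /dr/ (1→4 rises), coda /m/ ok; σ2 onset /r/, coda /∅/ ok → phonotactically legal
[zrurv] — violates constraint 2: syllable 1 coda /rv/ has 2 consonants (> 1) → phonotactically illegal

[drom.ru]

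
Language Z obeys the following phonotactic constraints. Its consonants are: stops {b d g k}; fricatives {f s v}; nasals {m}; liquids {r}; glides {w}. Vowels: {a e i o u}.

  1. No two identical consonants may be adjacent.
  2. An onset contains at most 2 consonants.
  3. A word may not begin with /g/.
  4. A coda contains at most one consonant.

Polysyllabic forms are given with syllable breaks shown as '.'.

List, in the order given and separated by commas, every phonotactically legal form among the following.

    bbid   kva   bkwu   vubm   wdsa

kva

bbid — violates constraint 1: adjacent identical consonants /bb/ → phonotactically illegal
kva — σ1 onset /kv/ (2C), coda /∅/ ok → phonotactically legal
bkwu — violates constraint 2: syllable 1 onset /bkw/ has 3 consonants (> 2) → phonotactically illegal
vubm — violates constraint 4: syllable 1 coda /bm/ has 2 consonants (> 1) → phonotactically illegal
wdsa — violates constraint 2: syllable 1 onset /wds/ has 3 consonants (> 2) → phonotactically illegal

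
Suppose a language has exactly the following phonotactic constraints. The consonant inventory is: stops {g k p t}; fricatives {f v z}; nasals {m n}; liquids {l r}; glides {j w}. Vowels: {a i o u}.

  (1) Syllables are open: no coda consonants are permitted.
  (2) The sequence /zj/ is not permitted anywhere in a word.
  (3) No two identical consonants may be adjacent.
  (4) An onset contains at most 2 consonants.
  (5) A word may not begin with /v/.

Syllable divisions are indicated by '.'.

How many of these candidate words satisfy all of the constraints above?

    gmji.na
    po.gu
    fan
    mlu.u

gmji.na — violates constraint 4: syllable 1 onset /gmj/ has 3 consonants (> 2) → phonotactically illegal
po.gu — σ1 onset /p/, coda /∅/ ok; σ2 onset /g/, coda /∅/ ok → phonotactically legal
fan — violates constraint 1: syllable 1 coda /n/ has 1 consonant (> 0) → phonotactically illegal
mlu.u — σ1 onset /ml/ (2C), coda /∅/ ok; σ2 onset /∅/, coda /∅/ ok → phonotactically legal
Phonotactically legal: po.gu, mlu.u → 2.

2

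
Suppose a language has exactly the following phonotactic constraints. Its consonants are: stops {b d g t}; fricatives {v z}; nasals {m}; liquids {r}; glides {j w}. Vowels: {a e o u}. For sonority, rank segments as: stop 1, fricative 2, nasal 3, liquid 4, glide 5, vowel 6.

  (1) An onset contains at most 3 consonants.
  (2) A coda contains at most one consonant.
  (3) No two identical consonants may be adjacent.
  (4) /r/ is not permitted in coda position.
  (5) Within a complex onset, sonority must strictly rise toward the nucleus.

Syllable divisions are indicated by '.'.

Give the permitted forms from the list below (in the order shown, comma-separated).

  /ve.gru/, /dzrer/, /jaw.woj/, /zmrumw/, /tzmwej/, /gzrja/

/ve.gru/

/ve.gru/ — σ1 onset /v/, coda /∅/ ok; σ2 onset /gr/ (1→4 rises), coda /∅/ ok → permitted
/dzrer/ — violates constraint 4: syllable 1 coda contains /r/ → not permitted
/jaw.woj/ — violates constraint 3: adjacent identical consonants /ww/ → not permitted
/zmrumw/ — violates constraint 2: syllable 1 coda /mw/ has 2 consonants (> 1) → not permitted
/tzmwej/ — violates constraint 1: syllable 1 onset /tzmw/ has 4 consonants (> 3) → not permitted
/gzrja/ — violates constraint 1: syllable 1 onset /gzrj/ has 4 consonants (> 3) → not permitted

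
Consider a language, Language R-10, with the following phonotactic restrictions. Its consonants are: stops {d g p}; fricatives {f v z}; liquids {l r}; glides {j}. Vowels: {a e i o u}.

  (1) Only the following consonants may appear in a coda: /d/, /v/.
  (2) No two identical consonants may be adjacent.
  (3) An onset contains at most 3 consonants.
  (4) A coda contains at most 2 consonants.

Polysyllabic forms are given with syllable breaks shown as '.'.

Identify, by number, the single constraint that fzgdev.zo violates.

fzgdev.zo: syllable 1 onset /fzgd/ has 4 consonants (> 3).
This is a violation of constraint 3: "An onset contains at most 3 consonants."
The remaining constraints (1, 2, 4) are satisfied.

3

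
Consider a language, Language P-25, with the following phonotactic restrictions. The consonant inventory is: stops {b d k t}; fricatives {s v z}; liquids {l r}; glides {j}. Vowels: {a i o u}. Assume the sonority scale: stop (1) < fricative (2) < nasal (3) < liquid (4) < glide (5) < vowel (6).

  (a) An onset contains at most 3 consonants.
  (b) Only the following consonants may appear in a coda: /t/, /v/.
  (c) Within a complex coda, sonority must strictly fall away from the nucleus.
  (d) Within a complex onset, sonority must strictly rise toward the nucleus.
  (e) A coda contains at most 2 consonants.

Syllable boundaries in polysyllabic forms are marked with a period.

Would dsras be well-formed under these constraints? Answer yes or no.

no

dsras — violates constraint (b): syllable 1 coda contains /s/, which is not a licensed coda consonant → ill-formed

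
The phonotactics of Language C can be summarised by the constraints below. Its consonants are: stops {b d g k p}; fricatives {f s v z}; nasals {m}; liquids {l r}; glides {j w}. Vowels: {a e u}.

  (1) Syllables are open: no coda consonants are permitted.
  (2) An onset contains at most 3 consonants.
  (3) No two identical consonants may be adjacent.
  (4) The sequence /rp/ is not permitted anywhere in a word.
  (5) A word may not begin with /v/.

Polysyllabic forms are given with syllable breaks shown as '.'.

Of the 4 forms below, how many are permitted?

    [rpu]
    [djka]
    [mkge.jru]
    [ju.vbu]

[rpu] — violates constraint 4: contains banned sequence /rp/ → not permitted
[djka] — σ1 onset /djk/ (3C), coda /∅/ ok → permitted
[mkge.jru] — σ1 onset /mkg/ (3C), coda /∅/ ok; σ2 onset /jr/ (2C), coda /∅/ ok → permitted
[ju.vbu] — σ1 onset /j/, coda /∅/ ok; σ2 onset /vb/ (2C), coda /∅/ ok → permitted
Permitted: [djka], [mkge.jru], [ju.vbu] → 3.

3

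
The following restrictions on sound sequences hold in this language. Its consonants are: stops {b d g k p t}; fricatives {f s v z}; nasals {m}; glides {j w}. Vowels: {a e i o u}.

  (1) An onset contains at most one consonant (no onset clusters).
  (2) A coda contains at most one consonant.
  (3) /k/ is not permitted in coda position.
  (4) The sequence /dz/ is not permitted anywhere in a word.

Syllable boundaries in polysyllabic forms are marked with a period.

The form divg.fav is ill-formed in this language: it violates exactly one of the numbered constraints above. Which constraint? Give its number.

divg.fav: syllable 1 coda /vg/ has 2 consonants (> 1).
This is a violation of constraint 2: "A coda contains at most one consonant."
The remaining constraints (1, 3, 4) are satisfied.

2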